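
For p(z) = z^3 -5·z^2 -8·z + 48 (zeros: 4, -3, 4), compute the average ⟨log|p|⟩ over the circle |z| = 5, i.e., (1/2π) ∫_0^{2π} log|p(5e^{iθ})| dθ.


Zeros: -3, 4, 4; r = 5.
Inside |z| < r: -3, 4, 4. Outside (|z| ≥ r): ∅.
p(0) = 48, so log|p(0)| = log(48) = 3.8712.
Apply Jensen: I(r) = log|p(0)| + Σ_k log(r/|z_k|), summed over zeros inside |z| < r.
  log(r/|z_k|) for z_k = 4: log(5/4) = 0.2231
  log(r/|z_k|) for z_k = -3: log(5/3) = 0.5108
  log(r/|z_k|) for z_k = 4: log(5/4) = 0.2231
Sum over inside zeros: 0.9571.
I(r) = log|p(0)| + (inside sum) = 3.8712 + 0.9571 = 4.8283.
Closed form (all zeros inside, monic): I(r) = n·log(r) = 3·log(5) = 4.8283. ✓

I(r) ≈ 4.8283.


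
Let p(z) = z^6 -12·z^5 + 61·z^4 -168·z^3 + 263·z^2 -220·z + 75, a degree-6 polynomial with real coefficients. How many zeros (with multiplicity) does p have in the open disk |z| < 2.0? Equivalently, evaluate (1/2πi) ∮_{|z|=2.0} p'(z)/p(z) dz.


The zeros of p are: (2 + 1i), (2 - 1i), 1, 3, (2 + 1i), (2 - 1i).
Their magnitudes are: 2.236, 2.236, 1, 3, 2.236, 2.236.
Zeros with |z| < R = 2.0: 1.
Count = 1.
By the argument principle, (1/2πi) ∮_{|z|=R} p'(z)/p(z) dz equals exactly this count.

Number of zeros inside |z| < 2.0: 1.


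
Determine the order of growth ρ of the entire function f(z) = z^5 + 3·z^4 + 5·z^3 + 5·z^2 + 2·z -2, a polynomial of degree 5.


|f(z)| ≤ Σ|c_k|·r^k = O(r^5) as r → ∞. Polynomial growth is O(e^{r^ε}) for every ε > 0 (since r^5/e^{r^ε} → 0), so ρ ≤ ε for all ε > 0, i.e. ρ = 0. Every nonconstant polynomial has order 0.
Therefore ρ = 0.

Order ρ = 0.


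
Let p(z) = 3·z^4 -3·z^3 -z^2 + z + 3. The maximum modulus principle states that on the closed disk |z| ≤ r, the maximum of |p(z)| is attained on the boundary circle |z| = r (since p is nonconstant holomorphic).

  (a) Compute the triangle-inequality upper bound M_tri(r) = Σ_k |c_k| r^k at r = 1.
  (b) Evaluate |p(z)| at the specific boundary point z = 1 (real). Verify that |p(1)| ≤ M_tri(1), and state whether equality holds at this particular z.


Coefficients: c_0 = 3, c_1 = 1, c_2 = -1, c_3 = -3, c_4 = 3. Radius r = 1.
Part (a). Triangle bound: M_tri(r) = Σ_k |c_k| r^k
  = |3|·1^0 + |1|·1^1 + |-1|·1^2 + |-3|·1^3 + |3|·1^4
  = 3 + 1 + 1 + 3 + 3 = 11.
This bounds M(r) := max_{|z|=r} |p(z)| from above; equality holds iff all terms c_k z^k can be made to align in phase at a single z on |z|=r.
Part (b). At z = 1 (real, on the circle |z| = r):
  p(1) = (3)·1^0 + (1)·1^1 + (-1)·1^2 + (-3)·1^3 + (3)·1^4 = 3.
  |p(1)| = 3.
Check: |p(1)| = 3 ≤ 11 = M_tri(1). ✓ Equality does not hold at z = 1 (the coefficients have mixed signs, so the terms do not all align in phase there).

M_tri(1) = 11; |p(1)| = 3; equality at z=1: no.


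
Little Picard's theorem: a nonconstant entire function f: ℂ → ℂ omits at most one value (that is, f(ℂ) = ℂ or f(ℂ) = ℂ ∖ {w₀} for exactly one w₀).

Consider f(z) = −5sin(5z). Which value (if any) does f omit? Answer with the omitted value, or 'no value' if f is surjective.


Little Picard bounds the complement of f(ℂ) to at most one point.
sin is entire and surjective onto ℂ: for every w ∈ ℂ, sin(ζ) = w has a solution ζ ∈ ℂ (e.g., via the complex inverse arcsin). With ζ = 5z this gives z = ζ/(5). Then -5·sin(5z) takes every value in -5·ℂ = ℂ, and adding 0 is a bijection of ℂ. So f is surjective and omits no value. (Note: only on the real line is sin bounded by [−1, 1].)

Omitted value: no value.


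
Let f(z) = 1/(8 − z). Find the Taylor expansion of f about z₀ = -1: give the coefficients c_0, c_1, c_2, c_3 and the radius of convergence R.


Let w = z − z₀, so z = z₀ + w.
Then 8 − z = 8 − (z₀ + w) = (8 − z₀) − w = 9 − w.
f(z) = 1/(9 − w) = (1/(9)) · 1/(1 − w/(9)) = Σ_{n≥0} w^n / (9)^(n+1).
So c_n = 1/(9)^(n+1):
  c_0 = 1/(9)^1 = 1/9.
  c_1 = 1/(9)^2 = 1/81.
  c_2 = 1/(9)^3 = 1/729.
  c_3 = 1/(9)^4 = 1/6561.
The series is valid for |w/d| < 1, i.e. |z − z₀| < |d|.
Radius of convergence: R = |8 − z₀| = |9| = 9 (distance from z₀ to the singularity z = 8).

c_0 = 1/9, c_1 = 1/81, c_2 = 1/729, c_3 = 1/6561; R = 9.


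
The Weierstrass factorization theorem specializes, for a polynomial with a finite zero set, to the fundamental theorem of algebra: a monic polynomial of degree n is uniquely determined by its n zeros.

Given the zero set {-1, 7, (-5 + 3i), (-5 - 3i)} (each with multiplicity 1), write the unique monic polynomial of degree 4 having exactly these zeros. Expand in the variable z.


The polynomial is p(z) = ∏_{α ∈ S} (z − α), where S = {-1, 7, (-5 + 3i), (-5 - 3i)}.
Expanding the product yields: p(z) = z^4 + 4·z^3 -33·z^2 -274·z -238.
Note conjugate pairs combine to real quadratics: (z − (-5+3i))(z − (-5−3i)) = z² + 10z + 34.
The resulting polynomial has degree 4 and real coefficients as required.

p(z) = z^4 + 4·z^3 -33·z^2 -274·z -238.


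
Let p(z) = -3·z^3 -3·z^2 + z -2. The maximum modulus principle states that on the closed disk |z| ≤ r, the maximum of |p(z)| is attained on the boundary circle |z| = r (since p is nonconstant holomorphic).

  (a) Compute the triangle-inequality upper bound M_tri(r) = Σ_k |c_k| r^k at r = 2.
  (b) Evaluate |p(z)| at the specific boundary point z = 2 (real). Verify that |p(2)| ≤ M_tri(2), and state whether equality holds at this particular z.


Coefficients: c_0 = -2, c_1 = 1, c_2 = -3, c_3 = -3. Radius r = 2.
Part (a). Triangle bound: M_tri(r) = Σ_k |c_k| r^k
  = |-2|·2^0 + |1|·2^1 + |-3|·2^2 + |-3|·2^3
  = 2 + 2 + 12 + 24 = 40.
This bounds M(r) := max_{|z|=r} |p(z)| from above; equality holds iff all terms c_k z^k can be made to align in phase at a single z on |z|=r.
Part (b). At z = 2 (real, on the circle |z| = r):
  p(2) = (-2)·2^0 + (1)·2^1 + (-3)·2^2 + (-3)·2^3 = -36.
  |p(2)| = 36.
Check: |p(2)| = 36 ≤ 40 = M_tri(2). ✓ Equality does not hold at z = 2 (the coefficients have mixed signs, so the terms do not all align in phase there).

M_tri(2) = 40; |p(2)| = 36; equality at z=2: no.


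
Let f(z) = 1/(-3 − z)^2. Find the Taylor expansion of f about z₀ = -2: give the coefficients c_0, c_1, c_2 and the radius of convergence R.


Let w = z − z₀, so z = z₀ + w.
Then -3 − z = -3 − (z₀ + w) = (-3 − z₀) − w = -1 − w.
f(z) = 1/(-1 − w)^2 = (1/(-1)^2) · (1 − w/(-1))^{−2}.
By the binomial series (1−u)^{−2} = Σ_{n≥0} C(n+1, 1) u^n for |u|<1, with u = w/(-1):
  c_n = C(n+1, 1) / (-1)^(n+2).
  c_0 = 1/(-1)^2 = 1.
  c_1 = 2/(-1)^3 = -2.
  c_2 = 3/(-1)^4 = 3.
The series is valid for |w/d| < 1, i.e. |z − z₀| < |d|.
Radius of convergence: R = |-3 − z₀| = |-1| = 1 (distance from z₀ to the singularity z = -3).

c_0 = 1, c_1 = -2, c_2 = 3; R = 1.


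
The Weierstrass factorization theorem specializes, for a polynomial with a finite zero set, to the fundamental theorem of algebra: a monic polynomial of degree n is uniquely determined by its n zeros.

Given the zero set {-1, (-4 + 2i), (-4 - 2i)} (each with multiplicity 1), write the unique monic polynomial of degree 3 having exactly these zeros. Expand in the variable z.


The polynomial is p(z) = ∏_{α ∈ S} (z − α), where S = {-1, (-4 + 2i), (-4 - 2i)}.
Expanding the product yields: p(z) = z^3 + 9·z^2 + 28·z + 20.
Note conjugate pairs combine to real quadratics: (z − (-4+2i))(z − (-4−2i)) = z² + 8z + 20.
The resulting polynomial has degree 3 and real coefficients as required.

p(z) = z^3 + 9·z^2 + 28·z + 20.


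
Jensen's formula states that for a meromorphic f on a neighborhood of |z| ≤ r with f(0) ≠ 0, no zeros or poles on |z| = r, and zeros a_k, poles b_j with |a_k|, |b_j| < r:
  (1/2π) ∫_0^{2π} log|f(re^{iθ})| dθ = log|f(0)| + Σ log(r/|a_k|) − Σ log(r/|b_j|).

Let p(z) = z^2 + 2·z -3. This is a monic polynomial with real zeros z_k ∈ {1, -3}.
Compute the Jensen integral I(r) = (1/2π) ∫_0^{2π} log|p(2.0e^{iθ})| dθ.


Zeros: -3, 1; r = 2.0.
Inside |z| < r: 1. Outside (|z| ≥ r): -3.
p(0) = -3, so log|p(0)| = log(3) = 1.0986.
Apply Jensen: I(r) = log|p(0)| + Σ_k log(r/|z_k|), summed over zeros inside |z| < r.
  log(r/|z_k|) for z_k = 1: log(2.0/1) = 0.6931
  Outside zeros (-3) contribute nothing to the Jensen sum.
Sum over inside zeros: 0.6931.
I(r) = log|p(0)| + (inside sum) = 1.0986 + 0.6931 = 1.7918.
Note: since some zeros are outside |z| ≤ r, the simplified n·log(r) form does NOT apply — only the inside zeros contribute.

I(r) ≈ 1.7918.


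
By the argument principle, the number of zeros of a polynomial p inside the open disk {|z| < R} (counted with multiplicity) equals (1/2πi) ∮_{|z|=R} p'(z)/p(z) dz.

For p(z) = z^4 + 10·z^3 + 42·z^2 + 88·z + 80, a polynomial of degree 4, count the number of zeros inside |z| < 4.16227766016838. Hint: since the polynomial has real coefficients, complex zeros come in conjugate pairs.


The zeros of p are: (-3 + 1i), (-3 - 1i), (-2 + 2i), (-2 - 2i).
Their magnitudes are: 3.162, 3.162, 2.828, 2.828.
Zeros with |z| < R = 4.16227766016838: (-3 + 1i), (-3 - 1i), (-2 + 2i), (-2 - 2i).
Count = 4.
By the argument principle, (1/2πi) ∮_{|z|=R} p'(z)/p(z) dz equals exactly this count.

Number of zeros inside |z| < 4.16227766016838: 4.


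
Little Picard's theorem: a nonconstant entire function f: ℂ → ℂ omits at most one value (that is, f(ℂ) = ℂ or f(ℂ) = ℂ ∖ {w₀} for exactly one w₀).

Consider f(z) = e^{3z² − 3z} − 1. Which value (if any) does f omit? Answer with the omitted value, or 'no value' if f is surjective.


Little Picard bounds the complement of f(ℂ) to at most one point.
The exponent g(z) = 3z² − 3z is a nonconstant polynomial, hence surjective onto ℂ. So e^{g(z)} takes every value in {e^w : w ∈ ℂ} = ℂ ∖ {0}. Adding -1 shifts the range to ℂ ∖ {-1}. f omits exactly -1.

Omitted value: -1.


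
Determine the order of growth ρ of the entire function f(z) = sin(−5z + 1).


sin(w) is a linear combination of e^{iw} and e^{−iw} (or e^w, e^{−w} in the hyperbolic case), so |sin(w)| ≤ e^{|w|}. With w = −5z + 1, |w| ≤ 5|z| + 1 = 5r + 1 on |z| = r, giving M(r) ≤ e^{5r + 1}, so ρ ≤ 1. On a suitable ray (z = it for sin/cos; z = t for sinh/cosh, t real → ∞), |sin(−5z + 1)| grows like e^{5|t|}/2, so ρ ≥ 1. Hence ρ = 1.
Therefore ρ = 1.

Order ρ = 1.


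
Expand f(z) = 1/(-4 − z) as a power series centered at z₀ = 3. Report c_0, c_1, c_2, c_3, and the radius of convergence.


Let w = z − z₀, so z = z₀ + w.
Then -4 − z = -4 − (z₀ + w) = (-4 − z₀) − w = -7 − w.
f(z) = 1/(-7 − w) = (1/(-7)) · 1/(1 − w/(-7)) = Σ_{n≥0} w^n / (-7)^(n+1).
So c_n = 1/(-7)^(n+1):
  c_0 = 1/(-7)^1 = -1/7.
  c_1 = 1/(-7)^2 = 1/49.
  c_2 = 1/(-7)^3 = -1/343.
  c_3 = 1/(-7)^4 = 1/2401.
The series is valid for |w/d| < 1, i.e. |z − z₀| < |d|.
Radius of convergence: R = |-4 − z₀| = |-7| = 7 (distance from z₀ to the singularity z = -4).

c_0 = -1/7, c_1 = 1/49, c_2 = -1/343, c_3 = 1/2401; R = 7.


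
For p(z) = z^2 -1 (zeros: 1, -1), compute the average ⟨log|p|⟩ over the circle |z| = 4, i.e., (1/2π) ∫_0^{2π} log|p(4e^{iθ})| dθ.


Zeros: -1, 1; r = 4.
Inside |z| < r: -1, 1. Outside (|z| ≥ r): ∅.
p(0) = -1, so log|p(0)| = log(1) = 0.0000.
Apply Jensen: I(r) = log|p(0)| + Σ_k log(r/|z_k|), summed over zeros inside |z| < r.
  log(r/|z_k|) for z_k = 1: log(4/1) = 1.3863
  log(r/|z_k|) for z_k = -1: log(4/1) = 1.3863
Sum over inside zeros: 2.7726.
I(r) = log|p(0)| + (inside sum) = 0.0000 + 2.7726 = 2.7726.
Closed form (all zeros inside, monic): I(r) = n·log(r) = 2·log(4) = 2.7726. ✓

I(r) ≈ 2.7726.


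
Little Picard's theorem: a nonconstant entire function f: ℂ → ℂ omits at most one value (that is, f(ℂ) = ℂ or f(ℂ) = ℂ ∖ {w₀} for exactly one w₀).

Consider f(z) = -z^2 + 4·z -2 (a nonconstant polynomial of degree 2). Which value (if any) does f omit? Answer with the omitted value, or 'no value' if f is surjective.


Little Picard bounds the complement of f(ℂ) to at most one point.
For every w ∈ ℂ, the equation p(z) − w = 0 is a nonconstant polynomial in z and hence has at least one root by the fundamental theorem of algebra. So p is surjective onto ℂ, omitting no value.

Omitted value: no value.


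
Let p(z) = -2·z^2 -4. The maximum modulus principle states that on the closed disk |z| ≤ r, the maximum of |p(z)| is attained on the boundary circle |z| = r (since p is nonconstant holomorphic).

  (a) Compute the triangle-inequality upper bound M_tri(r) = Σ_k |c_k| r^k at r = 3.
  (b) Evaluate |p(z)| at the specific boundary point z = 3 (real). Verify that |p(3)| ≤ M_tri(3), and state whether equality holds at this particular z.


Coefficients: c_0 = -4, c_1 = 0, c_2 = -2. Radius r = 3.
Part (a). Triangle bound: M_tri(r) = Σ_k |c_k| r^k
  = |-4|·3^0 + |0|·3^1 + |-2|·3^2
  = 4 + 0 + 18 = 22.
This bounds M(r) := max_{|z|=r} |p(z)| from above; equality holds iff all terms c_k z^k can be made to align in phase at a single z on |z|=r.
Part (b). At z = 3 (real, on the circle |z| = r):
  p(3) = (-4)·3^0 + (0)·3^1 + (-2)·3^2 = -22.
  |p(3)| = 22.
Since all nonzero coefficients share the same sign, |p(3)| = 22 = M_tri(3); the triangle bound is attained at z = 3, so in fact M(r) = 22.

M_tri(3) = 22; |p(3)| = 22; equality at z=3: yes.


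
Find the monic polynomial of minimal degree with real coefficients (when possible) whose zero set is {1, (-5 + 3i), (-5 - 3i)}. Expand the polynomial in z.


The polynomial is p(z) = ∏_{α ∈ S} (z − α), where S = {1, (-5 + 3i), (-5 - 3i)}.
Expanding the product yields: p(z) = z^3 + 9·z^2 + 24·z -34.
Note conjugate pairs combine to real quadratics: (z − (-5+3i))(z − (-5−3i)) = z² + 10z + 34.
The resulting polynomial has degree 3 and real coefficients as required.

p(z) = z^3 + 9·z^2 + 24·z -34.


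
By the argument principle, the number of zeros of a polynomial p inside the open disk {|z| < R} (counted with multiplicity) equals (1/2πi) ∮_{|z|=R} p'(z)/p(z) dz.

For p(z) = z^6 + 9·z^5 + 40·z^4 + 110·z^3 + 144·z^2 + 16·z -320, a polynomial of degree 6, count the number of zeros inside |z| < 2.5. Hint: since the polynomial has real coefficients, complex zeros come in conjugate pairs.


The zeros of p are: (-1 + 3i), (-1 - 3i), (-2 + 2i), (-2 - 2i), -4, 1.
Their magnitudes are: 3.162, 3.162, 2.828, 2.828, 4, 1.
Zeros with |z| < R = 2.5: 1.
Count = 1.
By the argument principle, (1/2πi) ∮_{|z|=R} p'(z)/p(z) dz equals exactly this count.

Number of zeros inside |z| < 2.5: 1.


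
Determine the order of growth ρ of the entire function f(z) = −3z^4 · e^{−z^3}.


M(r) = max_{|z|=r} |-3|·|z|^4·|e^{−z^3}| = 3·r^4 · e^{1r^3} (the factors attain their maxima compatibly on |z|=r). Then log M(r) = log 3 + 4·log r + 1r^3, dominated by the last term, so log log M(r) ~ 3·log r. The polynomial factor -3z^4 contributes only a log r term and does not affect the order. ρ = 3.
Therefore ρ = 3.

Order ρ = 3.


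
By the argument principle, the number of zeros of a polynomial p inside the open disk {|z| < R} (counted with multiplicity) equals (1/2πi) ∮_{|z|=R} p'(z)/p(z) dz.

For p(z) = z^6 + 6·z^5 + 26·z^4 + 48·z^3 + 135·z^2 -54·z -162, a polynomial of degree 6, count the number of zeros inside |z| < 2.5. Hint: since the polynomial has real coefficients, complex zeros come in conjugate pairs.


The zeros of p are: (-3 + 3i), (-3 - 3i), 1, -1, (0 + 3i), (0 - 3i).
Their magnitudes are: 4.243, 4.243, 1, 1, 3, 3.
Zeros with |z| < R = 2.5: 1, -1.
Count = 2.
By the argument principle, (1/2πi) ∮_{|z|=R} p'(z)/p(z) dz equals exactly this count.

Number of zeros inside |z| < 2.5: 2.


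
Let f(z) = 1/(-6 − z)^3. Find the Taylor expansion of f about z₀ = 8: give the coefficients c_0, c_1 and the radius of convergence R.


Let w = z − z₀, so z = z₀ + w.
Then -6 − z = -6 − (z₀ + w) = (-6 − z₀) − w = -14 − w.
f(z) = 1/(-14 − w)^3 = (1/(-14)^3) · (1 − w/(-14))^{−3}.
By the binomial series (1−u)^{−3} = Σ_{n≥0} C(n+2, 2) u^n for |u|<1, with u = w/(-14):
  c_n = C(n+2, 2) / (-14)^(n+3).
  c_0 = 1/(-14)^3 = -1/2744.
  c_1 = 3/(-14)^4 = 3/38416.
The series is valid for |w/d| < 1, i.e. |z − z₀| < |d|.
Radius of convergence: R = |-6 − z₀| = |-14| = 14 (distance from z₀ to the singularity z = -6).

c_0 = -1/2744, c_1 = 3/38416; R = 14.


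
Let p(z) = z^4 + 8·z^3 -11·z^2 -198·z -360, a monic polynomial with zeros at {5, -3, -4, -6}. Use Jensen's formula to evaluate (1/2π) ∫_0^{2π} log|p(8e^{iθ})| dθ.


Zeros: -6, -4, -3, 5; r = 8.
Inside |z| < r: -6, -4, -3, 5. Outside (|z| ≥ r): ∅.
p(0) = -360, so log|p(0)| = log(360) = 5.8861.
Apply Jensen: I(r) = log|p(0)| + Σ_k log(r/|z_k|), summed over zeros inside |z| < r.
  log(r/|z_k|) for z_k = 5: log(8/5) = 0.4700
  log(r/|z_k|) for z_k = -3: log(8/3) = 0.9808
  log(r/|z_k|) for z_k = -4: log(8/4) = 0.6931
  log(r/|z_k|) for z_k = -6: log(8/6) = 0.2877
Sum over inside zeros: 2.4317.
I(r) = log|p(0)| + (inside sum) = 5.8861 + 2.4317 = 8.3178.
Closed form (all zeros inside, monic): I(r) = n·log(r) = 4·log(8) = 8.3178. ✓

I(r) ≈ 8.3178.


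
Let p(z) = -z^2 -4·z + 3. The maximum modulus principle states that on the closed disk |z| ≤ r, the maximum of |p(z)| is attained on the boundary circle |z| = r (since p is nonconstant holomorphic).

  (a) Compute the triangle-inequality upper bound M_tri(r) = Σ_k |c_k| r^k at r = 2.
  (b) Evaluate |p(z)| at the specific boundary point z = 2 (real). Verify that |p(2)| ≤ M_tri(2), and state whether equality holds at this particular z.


Coefficients: c_0 = 3, c_1 = -4, c_2 = -1. Radius r = 2.
Part (a). Triangle bound: M_tri(r) = Σ_k |c_k| r^k
  = |3|·2^0 + |-4|·2^1 + |-1|·2^2
  = 3 + 8 + 4 = 15.
This bounds M(r) := max_{|z|=r} |p(z)| from above; equality holds iff all terms c_k z^k can be made to align in phase at a single z on |z|=r.
Part (b). At z = 2 (real, on the circle |z| = r):
  p(2) = (3)·2^0 + (-4)·2^1 + (-1)·2^2 = -9.
  |p(2)| = 9.
Check: |p(2)| = 9 ≤ 15 = M_tri(2). ✓ Equality does not hold at z = 2 (the coefficients have mixed signs, so the terms do not all align in phase there).

M_tri(2) = 15; |p(2)| = 9; equality at z=2: no.


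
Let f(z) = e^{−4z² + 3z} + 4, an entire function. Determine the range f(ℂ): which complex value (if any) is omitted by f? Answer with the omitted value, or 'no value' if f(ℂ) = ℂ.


Little Picard bounds the complement of f(ℂ) to at most one point.
The exponent g(z) = −4z² + 3z is a nonconstant polynomial, hence surjective onto ℂ. So e^{g(z)} takes every value in {e^w : w ∈ ℂ} = ℂ ∖ {0}. Adding 4 shifts the range to ℂ ∖ {4}. f omits exactly 4.

Omitted value: 4.


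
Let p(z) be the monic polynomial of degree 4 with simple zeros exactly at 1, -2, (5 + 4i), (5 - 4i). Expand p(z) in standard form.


The polynomial is p(z) = ∏_{α ∈ S} (z − α), where S = {1, -2, (5 + 4i), (5 - 4i)}.
Expanding the product yields: p(z) = z^4 -9·z^3 + 29·z^2 + 61·z -82.
Note conjugate pairs combine to real quadratics: (z − (5+4i))(z − (5−4i)) = z² − 10z + 41.
The resulting polynomial has degree 4 and real coefficients as required.

p(z) = z^4 -9·z^3 + 29·z^2 + 61·z -82.


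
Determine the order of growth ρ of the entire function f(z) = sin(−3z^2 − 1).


Write sin(w) = (e^{iw} ± e^{−iw})/(2 or 2i), so |sin(w)| ≤ e^{|w|}. With w = −3z^2 − 1, |w| ≤ 3r^2 + 1 on |z|=r, giving M(r) ≤ e^{3r^2 + 1} and ρ ≤ 2. For the lower bound, choose z on |z|=r with -3z^2 purely imaginary of modulus 3r^2; then |sin(−3z^2 − 1)| grows like e^{3r^2}/2, so ρ ≥ 2. Hence ρ = 2.
Therefore ρ = 2.

Order ρ = 2.


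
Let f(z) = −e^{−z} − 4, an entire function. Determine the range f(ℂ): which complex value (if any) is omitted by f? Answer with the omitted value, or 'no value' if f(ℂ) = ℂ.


Little Picard bounds the complement of f(ℂ) to at most one point.
e^{−z} is never zero on ℂ, so -1·e^{−z} takes every value in ℂ ∖ {0}. Adding -4 shifts the range to ℂ ∖ {-4}. Thus f omits exactly the value -4.

Omitted value: -4.


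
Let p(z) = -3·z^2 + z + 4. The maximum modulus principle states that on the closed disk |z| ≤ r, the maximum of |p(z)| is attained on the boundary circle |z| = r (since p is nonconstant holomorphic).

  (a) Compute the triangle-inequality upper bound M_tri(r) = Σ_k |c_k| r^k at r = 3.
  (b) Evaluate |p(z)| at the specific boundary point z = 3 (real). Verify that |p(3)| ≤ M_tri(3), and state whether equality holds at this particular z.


Coefficients: c_0 = 4, c_1 = 1, c_2 = -3. Radius r = 3.
Part (a). Triangle bound: M_tri(r) = Σ_k |c_k| r^k
  = |4|·3^0 + |1|·3^1 + |-3|·3^2
  = 4 + 3 + 27 = 34.
This bounds M(r) := max_{|z|=r} |p(z)| from above; equality holds iff all terms c_k z^k can be made to align in phase at a single z on |z|=r.
Part (b). At z = 3 (real, on the circle |z| = r):
  p(3) = (4)·3^0 + (1)·3^1 + (-3)·3^2 = -20.
  |p(3)| = 20.
Check: |p(3)| = 20 ≤ 34 = M_tri(3). ✓ Equality does not hold at z = 3 (the coefficients have mixed signs, so the terms do not all align in phase there).

M_tri(3) = 34; |p(3)| = 20; equality at z=3: no.


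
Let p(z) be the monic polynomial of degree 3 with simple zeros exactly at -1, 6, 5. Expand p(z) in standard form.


The polynomial is p(z) = ∏_{α ∈ S} (z − α), where S = {-1, 6, 5}.
Expanding the product yields: p(z) = z^3 -10·z^2 + 19·z + 30.
The resulting polynomial has degree 3 and real coefficients as required.

p(z) = z^3 -10·z^2 + 19·z + 30.


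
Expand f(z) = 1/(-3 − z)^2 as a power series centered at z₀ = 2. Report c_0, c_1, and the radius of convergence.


Let w = z − z₀, so z = z₀ + w.
Then -3 − z = -3 − (z₀ + w) = (-3 − z₀) − w = -5 − w.
f(z) = 1/(-5 − w)^2 = (1/(-5)^2) · (1 − w/(-5))^{−2}.
By the binomial series (1−u)^{−2} = Σ_{n≥0} C(n+1, 1) u^n for |u|<1, with u = w/(-5):
  c_n = C(n+1, 1) / (-5)^(n+2).
  c_0 = 1/(-5)^2 = 1/25.
  c_1 = 2/(-5)^3 = -2/125.
The series is valid for |w/d| < 1, i.e. |z − z₀| < |d|.
Radius of convergence: R = |-3 − z₀| = |-5| = 5 (distance from z₀ to the singularity z = -3).

c_0 = 1/25, c_1 = -2/125; R = 5.


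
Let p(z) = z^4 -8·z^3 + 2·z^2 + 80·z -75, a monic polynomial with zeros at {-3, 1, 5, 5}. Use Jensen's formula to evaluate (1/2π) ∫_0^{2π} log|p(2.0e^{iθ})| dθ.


Zeros: -3, 1, 5, 5; r = 2.0.
Inside |z| < r: 1. Outside (|z| ≥ r): -3, 5, 5.
p(0) = -75, so log|p(0)| = log(75) = 4.3175.
Apply Jensen: I(r) = log|p(0)| + Σ_k log(r/|z_k|), summed over zeros inside |z| < r.
  log(r/|z_k|) for z_k = 1: log(2.0/1) = 0.6931
  Outside zeros (-3, 5, 5) contribute nothing to the Jensen sum.
Sum over inside zeros: 0.6931.
I(r) = log|p(0)| + (inside sum) = 4.3175 + 0.6931 = 5.0106.
Note: since some zeros are outside |z| ≤ r, the simplified n·log(r) form does NOT apply — only the inside zeros contribute.

I(r) ≈ 5.0106.


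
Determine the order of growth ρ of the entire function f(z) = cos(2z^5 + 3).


Write cos(w) = (e^{iw} ± e^{−iw})/(2 or 2i), so |cos(w)| ≤ e^{|w|}. With w = 2z^5 + 3, |w| ≤ 2r^5 + 3 on |z|=r, giving M(r) ≤ e^{2r^5 + 3} and ρ ≤ 5. For the lower bound, choose z on |z|=r with 2z^5 purely imaginary of modulus 2r^5; then |cos(2z^5 + 3)| grows like e^{2r^5}/2, so ρ ≥ 5. Hence ρ = 5.
Therefore ρ = 5.

Order ρ = 5.


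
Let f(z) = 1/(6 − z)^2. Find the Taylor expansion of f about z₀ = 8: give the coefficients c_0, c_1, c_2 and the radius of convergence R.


Let w = z − z₀, so z = z₀ + w.
Then 6 − z = 6 − (z₀ + w) = (6 − z₀) − w = -2 − w.
f(z) = 1/(-2 − w)^2 = (1/(-2)^2) · (1 − w/(-2))^{−2}.
By the binomial series (1−u)^{−2} = Σ_{n≥0} C(n+1, 1) u^n for |u|<1, with u = w/(-2):
  c_n = C(n+1, 1) / (-2)^(n+2).
  c_0 = 1/(-2)^2 = 1/4.
  c_1 = 2/(-2)^3 = -1/4.
  c_2 = 3/(-2)^4 = 3/16.
The series is valid for |w/d| < 1, i.e. |z − z₀| < |d|.
Radius of convergence: R = |6 − z₀| = |-2| = 2 (distance from z₀ to the singularity z = 6).

c_0 = 1/4, c_1 = -1/4, c_2 = 3/16; R = 2.


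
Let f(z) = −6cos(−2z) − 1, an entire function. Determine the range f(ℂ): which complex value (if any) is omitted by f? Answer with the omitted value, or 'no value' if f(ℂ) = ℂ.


Little Picard bounds the complement of f(ℂ) to at most one point.
cos is entire and surjective onto ℂ: for every w ∈ ℂ, cos(ζ) = w has a solution ζ ∈ ℂ (e.g., via the complex inverse arccos). With ζ = −2z this gives z = ζ/(-2). Then -6·cos(−2z) takes every value in -6·ℂ = ℂ, and adding -1 is a bijection of ℂ. So f is surjective and omits no value. (Note: only on the real line is cos bounded by [−1, 1].)

Omitted value: no value.


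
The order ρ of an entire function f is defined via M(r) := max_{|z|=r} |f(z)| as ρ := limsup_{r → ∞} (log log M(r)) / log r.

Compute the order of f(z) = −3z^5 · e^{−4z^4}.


M(r) = max_{|z|=r} |-3|·|z|^5·|e^{−4z^4}| = 3·r^5 · e^{4r^4} (the factors attain their maxima compatibly on |z|=r). Then log M(r) = log 3 + 5·log r + 4r^4, dominated by the last term, so log log M(r) ~ 4·log r. The polynomial factor -3z^5 contributes only a log r term and does not affect the order. ρ = 4.
Therefore ρ = 4.

Order ρ = 4.


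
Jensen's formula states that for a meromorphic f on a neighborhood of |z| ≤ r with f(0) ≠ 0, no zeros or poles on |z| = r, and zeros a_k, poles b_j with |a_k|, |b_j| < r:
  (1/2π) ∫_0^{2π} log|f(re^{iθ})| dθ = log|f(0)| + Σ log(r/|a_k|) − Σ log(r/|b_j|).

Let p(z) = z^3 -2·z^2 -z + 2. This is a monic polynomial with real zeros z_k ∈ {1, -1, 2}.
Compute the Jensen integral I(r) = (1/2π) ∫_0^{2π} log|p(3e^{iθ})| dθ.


Zeros: -1, 1, 2; r = 3.
Inside |z| < r: -1, 1, 2. Outside (|z| ≥ r): ∅.
p(0) = 2, so log|p(0)| = log(2) = 0.6931.
Apply Jensen: I(r) = log|p(0)| + Σ_k log(r/|z_k|), summed over zeros inside |z| < r.
  log(r/|z_k|) for z_k = 1: log(3/1) = 1.0986
  log(r/|z_k|) for z_k = -1: log(3/1) = 1.0986
  log(r/|z_k|) for z_k = 2: log(3/2) = 0.4055
Sum over inside zeros: 2.6027.
I(r) = log|p(0)| + (inside sum) = 0.6931 + 2.6027 = 3.2958.
Closed form (all zeros inside, monic): I(r) = n·log(r) = 3·log(3) = 3.2958. ✓

I(r) ≈ 3.2958.


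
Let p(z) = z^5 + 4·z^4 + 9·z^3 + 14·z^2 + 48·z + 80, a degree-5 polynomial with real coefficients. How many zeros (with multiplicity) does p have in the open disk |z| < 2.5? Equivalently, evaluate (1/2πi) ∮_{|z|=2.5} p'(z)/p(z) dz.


The zeros of p are: -2, (1 + 2i), (1 - 2i), (-2 + 2i), (-2 - 2i).
Their magnitudes are: 2, 2.236, 2.236, 2.828, 2.828.
Zeros with |z| < R = 2.5: -2, (1 + 2i), (1 - 2i).
Count = 3.
By the argument principle, (1/2πi) ∮_{|z|=R} p'(z)/p(z) dz equals exactly this count.

Number of zeros inside |z| < 2.5: 3.


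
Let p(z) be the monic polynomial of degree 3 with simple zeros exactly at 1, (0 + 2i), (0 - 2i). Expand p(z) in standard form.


The polynomial is p(z) = ∏_{α ∈ S} (z − α), where S = {1, (0 + 2i), (0 - 2i)}.
Expanding the product yields: p(z) = z^3 -z^2 + 4·z -4.
Note conjugate pairs combine to real quadratics: (z − (0+2i))(z − (0−2i)) = z² + 4.
The resulting polynomial has degree 3 and real coefficients as required.

p(z) = z^3 -z^2 + 4·z -4.


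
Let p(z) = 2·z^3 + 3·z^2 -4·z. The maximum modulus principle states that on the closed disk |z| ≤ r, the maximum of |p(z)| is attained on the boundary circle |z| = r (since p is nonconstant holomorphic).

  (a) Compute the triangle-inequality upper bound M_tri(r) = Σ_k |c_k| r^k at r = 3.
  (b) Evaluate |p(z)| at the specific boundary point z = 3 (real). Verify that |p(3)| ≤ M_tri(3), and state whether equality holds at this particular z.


Coefficients: c_0 = 0, c_1 = -4, c_2 = 3, c_3 = 2. Radius r = 3.
Part (a). Triangle bound: M_tri(r) = Σ_k |c_k| r^k
  = |0|·3^0 + |-4|·3^1 + |3|·3^2 + |2|·3^3
  = 0 + 12 + 27 + 54 = 93.
This bounds M(r) := max_{|z|=r} |p(z)| from above; equality holds iff all terms c_k z^k can be made to align in phase at a single z on |z|=r.
Part (b). At z = 3 (real, on the circle |z| = r):
  p(3) = (0)·3^0 + (-4)·3^1 + (3)·3^2 + (2)·3^3 = 69.
  |p(3)| = 69.
Check: |p(3)| = 69 ≤ 93 = M_tri(3). ✓ Equality does not hold at z = 3 (the coefficients have mixed signs, so the terms do not all align in phase there).

M_tri(3) = 93; |p(3)| = 69; equality at z=3: no.


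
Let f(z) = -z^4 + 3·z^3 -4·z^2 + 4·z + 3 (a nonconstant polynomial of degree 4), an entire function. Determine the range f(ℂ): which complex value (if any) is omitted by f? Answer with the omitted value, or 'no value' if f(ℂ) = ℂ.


Little Picard bounds the complement of f(ℂ) to at most one point.
For every w ∈ ℂ, the equation p(z) − w = 0 is a nonconstant polynomial in z and hence has at least one root by the fundamental theorem of algebra. So p is surjective onto ℂ, omitting no value.

Omitted value: no value.


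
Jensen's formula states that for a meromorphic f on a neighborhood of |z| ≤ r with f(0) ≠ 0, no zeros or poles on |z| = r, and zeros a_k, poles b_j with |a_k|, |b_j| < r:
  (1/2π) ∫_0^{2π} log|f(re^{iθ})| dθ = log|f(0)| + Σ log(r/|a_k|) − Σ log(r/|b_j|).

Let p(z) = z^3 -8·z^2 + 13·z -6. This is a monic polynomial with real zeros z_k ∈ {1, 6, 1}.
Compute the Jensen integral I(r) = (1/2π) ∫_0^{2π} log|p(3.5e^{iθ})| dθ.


Zeros: 1, 1, 6; r = 3.5.
Inside |z| < r: 1, 1. Outside (|z| ≥ r): 6.
p(0) = -6, so log|p(0)| = log(6) = 1.7918.
Apply Jensen: I(r) = log|p(0)| + Σ_k log(r/|z_k|), summed over zeros inside |z| < r.
  log(r/|z_k|) for z_k = 1: log(3.5/1) = 1.2528
  log(r/|z_k|) for z_k = 1: log(3.5/1) = 1.2528
  Outside zeros (6) contribute nothing to the Jensen sum.
Sum over inside zeros: 2.5055.
I(r) = log|p(0)| + (inside sum) = 1.7918 + 2.5055 = 4.2973.
Note: since some zeros are outside |z| ≤ r, the simplified n·log(r) form does NOT apply — only the inside zeros contribute.

I(r) ≈ 4.2973.


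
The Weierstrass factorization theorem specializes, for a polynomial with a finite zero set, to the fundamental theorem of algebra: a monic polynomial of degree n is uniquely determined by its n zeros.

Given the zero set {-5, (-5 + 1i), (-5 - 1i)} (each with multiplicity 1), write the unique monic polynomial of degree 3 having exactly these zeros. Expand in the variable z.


The polynomial is p(z) = ∏_{α ∈ S} (z − α), where S = {-5, (-5 + 1i), (-5 - 1i)}.
Expanding the product yields: p(z) = z^3 + 15·z^2 + 76·z + 130.
Note conjugate pairs combine to real quadratics: (z − (-5+1i))(z − (-5−1i)) = z² + 10z + 26.
The resulting polynomial has degree 3 and real coefficients as required.

p(z) = z^3 + 15·z^2 + 76·z + 130.


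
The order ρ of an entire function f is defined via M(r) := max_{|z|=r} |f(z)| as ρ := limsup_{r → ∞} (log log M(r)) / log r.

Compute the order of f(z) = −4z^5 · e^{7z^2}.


M(r) = max_{|z|=r} |-4|·|z|^5·|e^{7z^2}| = 4·r^5 · e^{7r^2} (the factors attain their maxima compatibly on |z|=r). Then log M(r) = log 4 + 5·log r + 7r^2, dominated by the last term, so log log M(r) ~ 2·log r. The polynomial factor -4z^5 contributes only a log r term and does not affect the order. ρ = 2.
Therefore ρ = 2.

Order ρ = 2.


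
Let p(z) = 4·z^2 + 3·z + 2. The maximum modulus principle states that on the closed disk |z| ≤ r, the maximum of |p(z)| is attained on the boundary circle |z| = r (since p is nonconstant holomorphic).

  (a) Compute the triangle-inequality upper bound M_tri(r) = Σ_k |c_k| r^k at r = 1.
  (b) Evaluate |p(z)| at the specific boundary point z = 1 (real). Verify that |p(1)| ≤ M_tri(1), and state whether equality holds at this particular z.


Coefficients: c_0 = 2, c_1 = 3, c_2 = 4. Radius r = 1.
Part (a). Triangle bound: M_tri(r) = Σ_k |c_k| r^k
  = |2|·1^0 + |3|·1^1 + |4|·1^2
  = 2 + 3 + 4 = 9.
This bounds M(r) := max_{|z|=r} |p(z)| from above; equality holds iff all terms c_k z^k can be made to align in phase at a single z on |z|=r.
Part (b). At z = 1 (real, on the circle |z| = r):
  p(1) = (2)·1^0 + (3)·1^1 + (4)·1^2 = 9.
  |p(1)| = 9.
Since all nonzero coefficients share the same sign, |p(1)| = 9 = M_tri(1); the triangle bound is attained at z = 1, so in fact M(r) = 9.

M_tri(1) = 9; |p(1)| = 9; equality at z=1: yes.


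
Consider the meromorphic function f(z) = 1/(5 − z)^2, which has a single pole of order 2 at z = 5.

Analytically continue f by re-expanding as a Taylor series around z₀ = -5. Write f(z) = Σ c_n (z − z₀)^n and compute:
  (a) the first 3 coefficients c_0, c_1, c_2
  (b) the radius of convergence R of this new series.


Let w = z − z₀, so z = z₀ + w.
Then 5 − z = 5 − (z₀ + w) = (5 − z₀) − w = 10 − w.
f(z) = 1/(10 − w)^2 = (1/(10)^2) · (1 − w/(10))^{−2}.
By the binomial series (1−u)^{−2} = Σ_{n≥0} C(n+1, 1) u^n for |u|<1, with u = w/(10):
  c_n = C(n+1, 1) / (10)^(n+2).
  c_0 = 1/(10)^2 = 1/100.
  c_1 = 2/(10)^3 = 1/500.
  c_2 = 3/(10)^4 = 3/10000.
The series is valid for |w/d| < 1, i.e. |z − z₀| < |d|.
Radius of convergence: R = |5 − z₀| = |10| = 10 (distance from z₀ to the singularity z = 5).

c_0 = 1/100, c_1 = 1/500, c_2 = 3/10000; R = 10.


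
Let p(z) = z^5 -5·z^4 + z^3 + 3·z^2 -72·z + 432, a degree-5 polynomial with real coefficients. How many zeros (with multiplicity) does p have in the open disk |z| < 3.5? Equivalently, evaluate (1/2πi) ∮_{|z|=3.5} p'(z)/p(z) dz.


The zeros of p are: (0 + 3i), (0 - 3i), 4, 4, -3.
Their magnitudes are: 3, 3, 4, 4, 3.
Zeros with |z| < R = 3.5: (0 + 3i), (0 - 3i), -3.
Count = 3.
By the argument principle, (1/2πi) ∮_{|z|=R} p'(z)/p(z) dz equals exactly this count.

Number of zeros inside |z| < 3.5: 3.


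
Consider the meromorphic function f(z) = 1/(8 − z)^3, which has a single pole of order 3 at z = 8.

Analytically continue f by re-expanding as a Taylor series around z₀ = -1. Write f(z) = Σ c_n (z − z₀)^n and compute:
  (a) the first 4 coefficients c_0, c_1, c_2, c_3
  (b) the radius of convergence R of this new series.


Let w = z − z₀, so z = z₀ + w.
Then 8 − z = 8 − (z₀ + w) = (8 − z₀) − w = 9 − w.
f(z) = 1/(9 − w)^3 = (1/(9)^3) · (1 − w/(9))^{−3}.
By the binomial series (1−u)^{−3} = Σ_{n≥0} C(n+2, 2) u^n for |u|<1, with u = w/(9):
  c_n = C(n+2, 2) / (9)^(n+3).
  c_0 = 1/(9)^3 = 1/729.
  c_1 = 3/(9)^4 = 1/2187.
  c_2 = 6/(9)^5 = 2/19683.
  c_3 = 10/(9)^6 = 10/531441.
The series is valid for |w/d| < 1, i.e. |z − z₀| < |d|.
Radius of convergence: R = |8 − z₀| = |9| = 9 (distance from z₀ to the singularity z = 8).

c_0 = 1/729, c_1 = 1/2187, c_2 = 2/19683, c_3 = 10/531441; R = 9.


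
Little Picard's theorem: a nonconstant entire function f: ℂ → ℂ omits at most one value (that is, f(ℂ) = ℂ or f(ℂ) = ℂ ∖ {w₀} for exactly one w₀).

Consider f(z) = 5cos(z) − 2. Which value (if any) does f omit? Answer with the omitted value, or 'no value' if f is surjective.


Little Picard bounds the complement of f(ℂ) to at most one point.
cos is entire and surjective onto ℂ: for every w ∈ ℂ, cos(ζ) = w has a solution ζ ∈ ℂ (e.g., via the complex inverse arccos). With ζ = z this gives z = ζ/(1). Then 5·cos(z) takes every value in 5·ℂ = ℂ, and adding -2 is a bijection of ℂ. So f is surjective and omits no value. (Note: only on the real line is cos bounded by [−1, 1].)

Omitted value: no value.


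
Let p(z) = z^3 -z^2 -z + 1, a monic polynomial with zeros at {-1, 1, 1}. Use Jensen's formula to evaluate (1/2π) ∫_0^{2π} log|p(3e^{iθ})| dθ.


Zeros: -1, 1, 1; r = 3.
Inside |z| < r: -1, 1, 1. Outside (|z| ≥ r): ∅.
p(0) = 1, so log|p(0)| = log(1) = 0.0000.
Apply Jensen: I(r) = log|p(0)| + Σ_k log(r/|z_k|), summed over zeros inside |z| < r.
  log(r/|z_k|) for z_k = -1: log(3/1) = 1.0986
  log(r/|z_k|) for z_k = 1: log(3/1) = 1.0986
  log(r/|z_k|) for z_k = 1: log(3/1) = 1.0986
Sum over inside zeros: 3.2958.
I(r) = log|p(0)| + (inside sum) = 0.0000 + 3.2958 = 3.2958.
Closed form (all zeros inside, monic): I(r) = n·log(r) = 3·log(3) = 3.2958. ✓

I(r) ≈ 3.2958.


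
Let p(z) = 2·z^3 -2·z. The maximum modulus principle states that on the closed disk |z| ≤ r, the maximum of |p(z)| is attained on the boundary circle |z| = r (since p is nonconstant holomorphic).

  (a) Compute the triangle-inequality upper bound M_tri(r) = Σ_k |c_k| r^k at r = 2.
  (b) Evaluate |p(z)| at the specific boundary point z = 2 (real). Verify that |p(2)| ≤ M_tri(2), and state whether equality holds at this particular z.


Coefficients: c_0 = 0, c_1 = -2, c_2 = 0, c_3 = 2. Radius r = 2.
Part (a). Triangle bound: M_tri(r) = Σ_k |c_k| r^k
  = |0|·2^0 + |-2|·2^1 + |0|·2^2 + |2|·2^3
  = 0 + 4 + 0 + 16 = 20.
This bounds M(r) := max_{|z|=r} |p(z)| from above; equality holds iff all terms c_k z^k can be made to align in phase at a single z on |z|=r.
Part (b). At z = 2 (real, on the circle |z| = r):
  p(2) = (0)·2^0 + (-2)·2^1 + (0)·2^2 + (2)·2^3 = 12.
  |p(2)| = 12.
Check: |p(2)| = 12 ≤ 20 = M_tri(2). ✓ Equality does not hold at z = 2 (the coefficients have mixed signs, so the terms do not all align in phase there).

M_tri(2) = 20; |p(2)| = 12; equality at z=2: no.


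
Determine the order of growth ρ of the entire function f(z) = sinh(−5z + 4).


sinh(w) is a linear combination of e^{iw} and e^{−iw} (or e^w, e^{−w} in the hyperbolic case), so |sinh(w)| ≤ e^{|w|}. With w = −5z + 4, |w| ≤ 5|z| + 4 = 5r + 4 on |z| = r, giving M(r) ≤ e^{5r + 4}, so ρ ≤ 1. On a suitable ray (z = it for sin/cos; z = t for sinh/cosh, t real → ∞), |sinh(−5z + 4)| grows like e^{5|t|}/2, so ρ ≥ 1. Hence ρ = 1.
Therefore ρ = 1.

Order ρ = 1.


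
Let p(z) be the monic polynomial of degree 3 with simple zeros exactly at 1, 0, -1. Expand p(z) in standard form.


The polynomial is p(z) = ∏_{α ∈ S} (z − α), where S = {1, 0, -1}.
Expanding the product yields: p(z) = z^3 -z.
The resulting polynomial has degree 3 and real coefficients as required.

p(z) = z^3 -z.


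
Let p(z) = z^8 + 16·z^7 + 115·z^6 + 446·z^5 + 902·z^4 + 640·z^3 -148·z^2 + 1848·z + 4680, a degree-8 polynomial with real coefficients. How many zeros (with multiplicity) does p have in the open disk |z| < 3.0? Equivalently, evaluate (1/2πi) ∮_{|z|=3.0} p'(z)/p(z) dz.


The zeros of p are: (-3 + 1i), (-3 - 1i), (1 + 1i), (1 - 1i), (-3 + 2i), (-3 - 2i), (-3 + 3i), (-3 - 3i).
Their magnitudes are: 3.162, 3.162, 1.414, 1.414, 3.606, 3.606, 4.243, 4.243.
Zeros with |z| < R = 3.0: (1 + 1i), (1 - 1i).
Count = 2.
By the argument principle, (1/2πi) ∮_{|z|=R} p'(z)/p(z) dz equals exactly this count.

Number of zeros inside |z| < 3.0: 2.


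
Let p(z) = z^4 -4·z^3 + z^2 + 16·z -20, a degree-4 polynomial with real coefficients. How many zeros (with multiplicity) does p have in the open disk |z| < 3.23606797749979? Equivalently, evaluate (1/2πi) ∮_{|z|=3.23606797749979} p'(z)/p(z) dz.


The zeros of p are: 2, -2, (2 + 1i), (2 - 1i).
Their magnitudes are: 2, 2, 2.236, 2.236.
Zeros with |z| < R = 3.23606797749979: 2, -2, (2 + 1i), (2 - 1i).
Count = 4.
By the argument principle, (1/2πi) ∮_{|z|=R} p'(z)/p(z) dz equals exactly this count.

Number of zeros inside |z| < 3.23606797749979: 4.


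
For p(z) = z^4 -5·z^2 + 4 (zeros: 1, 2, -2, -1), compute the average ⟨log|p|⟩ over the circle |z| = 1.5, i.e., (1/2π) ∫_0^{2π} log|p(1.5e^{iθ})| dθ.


Zeros: -2, -1, 1, 2; r = 1.5.
Inside |z| < r: -1, 1. Outside (|z| ≥ r): -2, 2.
p(0) = 4, so log|p(0)| = log(4) = 1.3863.
Apply Jensen: I(r) = log|p(0)| + Σ_k log(r/|z_k|), summed over zeros inside |z| < r.
  log(r/|z_k|) for z_k = 1: log(1.5/1) = 0.4055
  log(r/|z_k|) for z_k = -1: log(1.5/1) = 0.4055
  Outside zeros (-2, 2) contribute nothing to the Jensen sum.
Sum over inside zeros: 0.8109.
I(r) = log|p(0)| + (inside sum) = 1.3863 + 0.8109 = 2.1972.
Note: since some zeros are outside |z| ≤ r, the simplified n·log(r) form does NOT apply — only the inside zeros contribute.

I(r) ≈ 2.1972.


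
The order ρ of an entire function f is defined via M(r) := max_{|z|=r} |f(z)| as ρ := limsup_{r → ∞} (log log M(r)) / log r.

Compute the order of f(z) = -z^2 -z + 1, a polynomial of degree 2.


|f(z)| ≤ Σ|c_k|·r^k = O(r^2) as r → ∞. Polynomial growth is O(e^{r^ε}) for every ε > 0 (since r^2/e^{r^ε} → 0), so ρ ≤ ε for all ε > 0, i.e. ρ = 0. Every nonconstant polynomial has order 0.
Therefore ρ = 0.

Order ρ = 0.
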